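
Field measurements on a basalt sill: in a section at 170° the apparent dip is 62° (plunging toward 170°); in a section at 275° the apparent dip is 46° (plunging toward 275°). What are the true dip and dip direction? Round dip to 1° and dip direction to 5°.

Each apparent-dip line lies in the plane. As unit vectors (x east, y north, z up), v₁ plunges 62°→170° and v₂ plunges 46°→275°.
n = v₁ × v₂ = (-0.386, -0.670, 0.315) (taken with n_z > 0).
tan δ = √(n_x²+n_y²)/n_z = 0.773/0.315, so δ = 67.8°.
The horizontal component of n points toward azimuth atan2(n_x, n_y) = 210°, the dip direction.

true dip 68°, dip direction 210°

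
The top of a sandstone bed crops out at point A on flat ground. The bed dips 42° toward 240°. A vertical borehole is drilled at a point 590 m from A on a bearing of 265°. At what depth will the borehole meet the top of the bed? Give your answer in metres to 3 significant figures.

The hole lies 25° from the dip direction, so the down-dip offset is 590 × cos 25° = 534.72 m.
Depth = down-dip offset × tan(dip) = 534.72 × tan 42° = 534.72 × 0.9004
Depth = 481.47 m

481 m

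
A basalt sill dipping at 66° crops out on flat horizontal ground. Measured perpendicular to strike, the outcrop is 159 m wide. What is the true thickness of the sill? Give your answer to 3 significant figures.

145 m

True thickness t = w · sin(dip) = 159 × sin 66°
t = 159 × 0.9135 = 145.254 m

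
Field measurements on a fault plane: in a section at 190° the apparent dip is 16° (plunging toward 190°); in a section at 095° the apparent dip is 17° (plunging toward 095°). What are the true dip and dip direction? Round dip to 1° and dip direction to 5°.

Represent each trace as a vector plunging at its apparent dip toward its trend (east-north-up frame): v₁ = (-0.167, -0.947, -0.276), v₂ = (0.953, -0.083, -0.292).
The plane normal is n = v₁ × v₂ ∝ (0.254, -0.311, 0.916).
True dip = arccos(n_z / |n|) = arccos(0.9158) = 23.7°.
Dip direction = azimuth of (n_x, n_y) = atan2(0.254, -0.311) = 141°.

true dip 24°, dip direction 140°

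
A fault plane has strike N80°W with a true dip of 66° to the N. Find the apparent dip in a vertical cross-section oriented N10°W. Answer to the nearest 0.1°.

64.6°

The strike is N80°W and the section trends N10°W; the acute angle between them is β = 70°.
tan α = tan 66° × sin 70° = 2.2460 × 0.9397 = 2.1106
α = arctan(2.1106) = 64.65°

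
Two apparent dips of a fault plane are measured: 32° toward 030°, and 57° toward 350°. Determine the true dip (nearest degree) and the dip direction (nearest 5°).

true dip 60°, dip direction 320°

The two traces are lines in the plane: v₁ = (sin 30°·cos 32°, cos 30°·cos 32°, −sin 32°), v₂ = (sin 350°·cos 57°, cos 350°·cos 57°, −sin 57°).
The plane normal is n = v₁ × v₂ ∝ (-0.332, 0.406, 0.297).
tan δ = √(n_x²+n_y²)/n_z = 0.524/0.297, so δ = 60.5°.
Dip direction = azimuth of (n_x, n_y) = atan2(-0.332, 0.406) = 321°.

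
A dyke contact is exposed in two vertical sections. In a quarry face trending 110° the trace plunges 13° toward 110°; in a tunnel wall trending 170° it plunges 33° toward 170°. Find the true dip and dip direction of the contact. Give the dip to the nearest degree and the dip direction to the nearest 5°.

Represent each trace as a vector plunging at its apparent dip toward its trend (east-north-up frame): v₁ = (0.916, -0.333, -0.225), v₂ = (0.146, -0.826, -0.545).
Cross product v₁ × v₂ gives the pole to the plane: n ∝ (0.004, -0.466, 0.708).
True dip = arccos(n_z / |n|) = arccos(0.8352) = 33.4°.
The horizontal component of n points toward azimuth atan2(n_x, n_y) = 179°, the dip direction.

true dip 33°, dip direction 180°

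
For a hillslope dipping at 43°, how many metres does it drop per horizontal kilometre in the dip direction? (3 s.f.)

933 m

drop per km = 1000 × tan 43° = 1000 × 0.9325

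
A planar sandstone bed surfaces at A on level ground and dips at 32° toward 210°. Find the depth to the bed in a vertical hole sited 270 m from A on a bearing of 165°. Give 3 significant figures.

The hole lies 45° from the dip direction, so the down-dip offset is 270 × cos 45° = 190.92 m.
Depth = down-dip offset × tan(dip) = 190.92 × tan 32° = 190.92 × 0.6249
Depth = 119.30 m

119 m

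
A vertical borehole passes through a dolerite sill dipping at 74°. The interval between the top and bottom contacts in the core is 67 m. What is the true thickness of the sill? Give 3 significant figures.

True thickness t = h · cos(dip) = 67 × cos 74°
t = 67 × 0.2756 = 18.468 m

18.5 m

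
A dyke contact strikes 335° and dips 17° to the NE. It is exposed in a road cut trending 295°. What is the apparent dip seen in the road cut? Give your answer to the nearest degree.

11°

The strike is 335° and the section trends 295°; the acute angle between them is β = 40°.
tan α = tan 17° × sin 40° = 0.3057 × 0.6428 = 0.1965
α = arctan(0.1965) = 11.12°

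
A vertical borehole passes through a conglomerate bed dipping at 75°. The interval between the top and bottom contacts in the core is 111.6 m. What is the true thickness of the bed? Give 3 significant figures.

True thickness t = h · cos(dip) = 111.6 × cos 75°
t = 111.6 × 0.2588 = 28.884 m

28.9 m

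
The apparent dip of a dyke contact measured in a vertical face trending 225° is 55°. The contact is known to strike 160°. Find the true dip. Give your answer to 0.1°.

57.6°

β = acute angle between strike 160° and section 225° = 65°.
tan δ = tan α / sin β = tan 55° / sin 65° = 1.4281 / 0.9063 = 1.5758
δ = arctan(1.5758) = 57.60°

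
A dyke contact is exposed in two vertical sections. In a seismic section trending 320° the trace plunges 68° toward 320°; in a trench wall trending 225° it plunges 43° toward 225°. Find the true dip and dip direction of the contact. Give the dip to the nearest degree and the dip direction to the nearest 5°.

Each apparent-dip line lies in the plane. As unit vectors (x east, y north, z up), v₁ plunges 68°→320° and v₂ plunges 43°→225°.
Cross product v₁ × v₂ gives the pole to the plane: n ∝ (-0.675, 0.315, 0.273).
tan δ = √(n_x²+n_y²)/n_z = 0.745/0.273, so δ = 69.9°.
Dip direction = azimuth of (n_x, n_y) = atan2(-0.675, 0.315) = 295°.

true dip 70°, dip direction 295°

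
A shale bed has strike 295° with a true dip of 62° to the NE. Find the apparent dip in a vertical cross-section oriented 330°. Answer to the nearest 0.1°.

47.2°

Angle between strike (295°) and section (330°): β = 35°.
tan α = tan 62° × sin 35° = 1.8807 × 0.5736 = 1.0787
apparent dip = arctan 1.0787 = 47.17°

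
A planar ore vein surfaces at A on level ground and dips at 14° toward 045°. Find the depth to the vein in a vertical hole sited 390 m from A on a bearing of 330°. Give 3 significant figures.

25.2 m

The hole lies 75° from the dip direction, so the down-dip offset is 390 × cos 75° = 100.94 m.
Depth = down-dip offset × tan(dip) = 100.94 × tan 14° = 100.94 × 0.2493
Depth = 25.17 m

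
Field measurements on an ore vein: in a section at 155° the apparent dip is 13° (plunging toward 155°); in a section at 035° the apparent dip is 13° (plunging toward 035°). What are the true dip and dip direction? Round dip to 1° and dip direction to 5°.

Each apparent-dip line lies in the plane. As unit vectors (x east, y north, z up), v₁ plunges 13°→155° and v₂ plunges 13°→035°.
n = v₁ × v₂ = (0.378, -0.033, 0.822) (taken with n_z > 0).
Dip δ = arctan(|n_h|/n_z) = arctan(0.380/0.822) = 24.8°.
The horizontal component of n points toward azimuth atan2(n_x, n_y) = 95°, the dip direction.

true dip 25°, dip direction 095°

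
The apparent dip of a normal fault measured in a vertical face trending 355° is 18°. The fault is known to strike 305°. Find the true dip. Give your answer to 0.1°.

The section is 50° from the strike.
tan δ = tan α / sin β = tan 18° / sin 50° = 0.3249 / 0.7660 = 0.4242
δ = arctan(0.4242) = 22.98°

23.0°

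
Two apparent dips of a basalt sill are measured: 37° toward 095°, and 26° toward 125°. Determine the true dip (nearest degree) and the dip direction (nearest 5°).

true dip 39°, dip direction 070°

The two traces are lines in the plane: v₁ = (sin 95°·cos 37°, cos 95°·cos 37°, −sin 37°), v₂ = (sin 125°·cos 26°, cos 125°·cos 26°, −sin 26°).
n = v₁ × v₂ = (0.280, 0.094, 0.359) (taken with n_z > 0).
tan δ = √(n_x²+n_y²)/n_z = 0.295/0.359, so δ = 39.4°.
Dip direction = atan2(0.280, 0.094) = 71° (azimuth of n's horizontal projection).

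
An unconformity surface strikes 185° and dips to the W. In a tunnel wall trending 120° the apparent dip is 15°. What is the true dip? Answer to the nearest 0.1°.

16.5°

β = acute angle between strike 185° and section 120° = 65°.
tan(true dip) = tan 15° / sin 65° = 0.2956
δ = arctan(0.2956) = 16.47°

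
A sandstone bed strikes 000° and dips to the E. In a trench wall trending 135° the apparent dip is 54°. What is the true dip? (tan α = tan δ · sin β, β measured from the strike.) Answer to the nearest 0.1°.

62.8°

β = acute angle between strike 000° and section 135° = 45°.
tan(true dip) = tan 54° / sin 45° = 1.9465
δ = arctan(1.9465) = 62.81°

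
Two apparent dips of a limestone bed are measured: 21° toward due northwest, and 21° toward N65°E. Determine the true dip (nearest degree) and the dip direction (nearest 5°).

true dip 34°, dip direction 010°

Represent each trace as a vector plunging at its apparent dip toward its trend (east-north-up frame): v₁ = (-0.660, 0.660, -0.358), v₂ = (0.846, 0.395, -0.358).
Cross product v₁ × v₂ gives the pole to the plane: n ∝ (0.095, 0.540, 0.819).
tan δ = √(n_x²+n_y²)/n_z = 0.548/0.819, so δ = 33.8°.
Dip direction = atan2(0.095, 0.540) = 10° (azimuth of n's horizontal projection).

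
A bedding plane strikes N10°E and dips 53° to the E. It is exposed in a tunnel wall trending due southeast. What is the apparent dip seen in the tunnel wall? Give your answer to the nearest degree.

The strike is N10°E and the section trends due southeast; the acute angle between them is β = 55°.
tan α = tan 53° × sin 55° = 1.3270 × 0.8192 = 1.0871
apparent dip = arctan 1.0871 = 47.39°

47°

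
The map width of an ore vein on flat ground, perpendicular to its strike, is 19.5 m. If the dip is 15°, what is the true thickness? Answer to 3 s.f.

True thickness t = w · sin(dip) = 19.5 × sin 15°
t = 19.5 × 0.2588 = 5.047 m

5.05 m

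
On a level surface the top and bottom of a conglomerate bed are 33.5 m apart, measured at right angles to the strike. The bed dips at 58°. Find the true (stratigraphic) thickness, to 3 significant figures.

True thickness t = w · sin(dip) = 33.5 × sin 58°
t = 33.5 × 0.8480 = 28.410 m

28.4 m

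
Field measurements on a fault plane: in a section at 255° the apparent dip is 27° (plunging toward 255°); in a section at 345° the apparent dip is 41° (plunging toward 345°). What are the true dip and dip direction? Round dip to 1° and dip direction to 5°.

true dip 45°, dip direction 315°

The two traces are lines in the plane: v₁ = (sin 255°·cos 27°, cos 255°·cos 27°, −sin 27°), v₂ = (sin 345°·cos 41°, cos 345°·cos 41°, −sin 41°).
Cross product v₁ × v₂ gives the pole to the plane: n ∝ (-0.482, 0.476, 0.672).
Dip δ = arctan(|n_h|/n_z) = arctan(0.678/0.672) = 45.2°.
The horizontal component of n points toward azimuth atan2(n_x, n_y) = 315°, the dip direction.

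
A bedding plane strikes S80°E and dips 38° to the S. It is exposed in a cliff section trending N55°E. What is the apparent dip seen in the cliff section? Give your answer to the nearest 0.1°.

28.9°

The strike is S80°E and the section trends N55°E; the acute angle between them is β = 45°.
tan α = tan 38° × sin 45° = 0.7813 × 0.7071 = 0.5525
apparent dip = arctan 0.5525 = 28.92°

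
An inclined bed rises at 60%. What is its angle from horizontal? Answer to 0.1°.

31.0°

tan θ = 60/100 = 0.6000
θ = arctan(0.6000) = 30.96°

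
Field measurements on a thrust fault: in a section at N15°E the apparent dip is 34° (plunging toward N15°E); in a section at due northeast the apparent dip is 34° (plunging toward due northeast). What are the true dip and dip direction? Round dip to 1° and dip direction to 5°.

Each apparent-dip line lies in the plane. As unit vectors (x east, y north, z up), v₁ plunges 34°→N15°E and v₂ plunges 34°→due northeast.
Cross product v₁ × v₂ gives the pole to the plane: n ∝ (0.120, 0.208, 0.344).
True dip = arccos(n_z / |n|) = arccos(0.8199) = 34.9°.
Dip direction = atan2(0.120, 0.208) = 30° (azimuth of n's horizontal projection).

true dip 35°, dip direction 030°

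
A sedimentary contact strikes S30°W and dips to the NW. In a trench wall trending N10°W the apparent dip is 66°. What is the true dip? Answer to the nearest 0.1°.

β = acute angle between strike S30°W and section N10°W = 40°.
tan δ = tan α / sin β = tan 66° / sin 40° = 2.2460 / 0.6428 = 3.4942
true dip = arctan 3.4942 = 74.03°

74.0°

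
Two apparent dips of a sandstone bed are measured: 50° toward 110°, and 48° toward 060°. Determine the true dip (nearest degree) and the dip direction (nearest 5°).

Represent each trace as a vector plunging at its apparent dip toward its trend (east-north-up frame): v₁ = (0.604, -0.220, -0.766), v₂ = (0.579, 0.335, -0.743).
The plane normal is n = v₁ × v₂ ∝ (0.420, 0.005, 0.329).
True dip = arccos(n_z / |n|) = arccos(0.6175) = 51.9°.
Dip direction = atan2(0.420, 0.005) = 89° (azimuth of n's horizontal projection).

true dip 52°, dip direction 090°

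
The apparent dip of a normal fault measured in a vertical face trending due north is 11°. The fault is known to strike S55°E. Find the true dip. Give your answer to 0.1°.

13.3°

β = acute angle between strike S55°E and section due north = 55°.
tan δ = tan α / sin β = tan 11° / sin 55° = 0.1944 / 0.8192 = 0.2373
δ = arctan(0.2373) = 13.35°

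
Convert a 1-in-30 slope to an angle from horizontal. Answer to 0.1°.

1.9°

tan θ = 1/30 = 0.0333
θ = arctan(0.0333) = 1.91°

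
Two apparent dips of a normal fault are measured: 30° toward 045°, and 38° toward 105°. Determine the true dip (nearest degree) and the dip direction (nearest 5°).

Each apparent-dip line lies in the plane. As unit vectors (x east, y north, z up), v₁ plunges 30°→045° and v₂ plunges 38°→105°.
The plane normal is n = v₁ × v₂ ∝ (0.479, 0.004, 0.591).
True dip = arccos(n_z / |n|) = arccos(0.7769) = 39.0°.
Dip direction = azimuth of (n_x, n_y) = atan2(0.479, 0.004) = 90°.

true dip 39°, dip direction 090°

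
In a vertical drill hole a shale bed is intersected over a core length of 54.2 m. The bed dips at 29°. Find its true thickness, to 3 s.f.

True thickness t = h · cos(dip) = 54.2 × cos 29°
t = 54.2 × 0.8746 = 47.404 m

47.4 m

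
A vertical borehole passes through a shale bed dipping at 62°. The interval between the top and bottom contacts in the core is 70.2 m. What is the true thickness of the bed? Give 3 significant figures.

33.0 m

True thickness t = h · cos(dip) = 70.2 × cos 62°
t = 70.2 × 0.4695 = 32.957 m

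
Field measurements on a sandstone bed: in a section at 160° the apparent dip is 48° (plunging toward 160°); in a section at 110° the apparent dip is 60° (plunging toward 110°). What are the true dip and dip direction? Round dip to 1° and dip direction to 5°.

Represent each trace as a vector plunging at its apparent dip toward its trend (east-north-up frame): v₁ = (0.229, -0.629, -0.743), v₂ = (0.470, -0.171, -0.866).
Cross product v₁ × v₂ gives the pole to the plane: n ∝ (0.417, -0.151, 0.256).
Dip δ = arctan(|n_h|/n_z) = arctan(0.444/0.256) = 60.0°.
The horizontal component of n points toward azimuth atan2(n_x, n_y) = 110°, the dip direction.

true dip 60°, dip direction 110°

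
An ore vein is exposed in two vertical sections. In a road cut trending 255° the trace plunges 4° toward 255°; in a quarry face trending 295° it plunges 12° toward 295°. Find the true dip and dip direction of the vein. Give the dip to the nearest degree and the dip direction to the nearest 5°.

true dip 14°, dip direction 330°

Represent each trace as a vector plunging at its apparent dip toward its trend (east-north-up frame): v₁ = (-0.964, -0.258, -0.070), v₂ = (-0.887, 0.413, -0.208).
n = v₁ × v₂ = (-0.083, 0.138, 0.627) (taken with n_z > 0).
True dip = arccos(n_z / |n|) = arccos(0.9685) = 14.4°.
Dip direction = atan2(-0.083, 0.138) = 329° (azimuth of n's horizontal projection).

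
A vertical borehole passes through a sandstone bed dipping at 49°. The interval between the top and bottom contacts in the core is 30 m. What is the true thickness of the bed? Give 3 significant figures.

True thickness t = h · cos(dip) = 30 × cos 49°
t = 30 × 0.6561 = 19.682 m

19.7 m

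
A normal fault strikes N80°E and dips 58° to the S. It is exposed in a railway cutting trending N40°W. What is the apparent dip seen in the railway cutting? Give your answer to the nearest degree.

The strike is N80°E and the section trends N40°W; the acute angle between them is β = 60°.
tan α = tan 58° × sin 60° = 1.6003 × 0.8660 = 1.3859
apparent dip = arctan 1.3859 = 54.19°

54°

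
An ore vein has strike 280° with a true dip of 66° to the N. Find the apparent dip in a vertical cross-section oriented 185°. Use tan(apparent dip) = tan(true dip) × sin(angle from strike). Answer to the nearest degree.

66°

Angle between strike (280°) and section (185°): β = 85°.
tan α = tan 66° × sin 85° = 2.2460 × 0.9962 = 2.2375
α = arctan(2.2375) = 65.92°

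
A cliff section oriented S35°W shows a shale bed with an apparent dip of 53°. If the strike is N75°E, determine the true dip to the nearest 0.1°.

β = acute angle between strike N75°E and section S35°W = 40°.
tan δ = tan α / sin β = tan 53° / sin 40° = 1.3270 / 0.6428 = 2.0645
δ = arctan(2.0645) = 64.16°

64.2°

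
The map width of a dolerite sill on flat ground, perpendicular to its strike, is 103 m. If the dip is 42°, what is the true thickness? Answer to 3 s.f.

68.9 m

True thickness t = w · sin(dip) = 103 × sin 42°
t = 103 × 0.6691 = 68.920 m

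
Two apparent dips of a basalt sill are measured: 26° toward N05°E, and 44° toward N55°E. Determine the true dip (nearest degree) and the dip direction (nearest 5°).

true dip 44°, dip direction 065°

The two traces are lines in the plane: v₁ = (sin 5°·cos 26°, cos 5°·cos 26°, −sin 26°), v₂ = (sin 55°·cos 44°, cos 55°·cos 44°, −sin 44°).
The plane normal is n = v₁ × v₂ ∝ (0.441, 0.204, 0.495).
True dip = arccos(n_z / |n|) = arccos(0.7138) = 44.5°.
The horizontal component of n points toward azimuth atan2(n_x, n_y) = 65°, the dip direction.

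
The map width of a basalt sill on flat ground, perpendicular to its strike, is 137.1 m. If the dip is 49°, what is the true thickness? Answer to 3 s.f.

103 m

True thickness t = w · sin(dip) = 137.1 × sin 49°
t = 137.1 × 0.7547 = 103.471 m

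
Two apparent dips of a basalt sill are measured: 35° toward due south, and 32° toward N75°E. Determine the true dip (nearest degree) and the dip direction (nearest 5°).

Each apparent-dip line lies in the plane. As unit vectors (x east, y north, z up), v₁ plunges 35°→due south and v₂ plunges 32°→N75°E.
The plane normal is n = v₁ × v₂ ∝ (0.560, -0.470, 0.671).
Dip δ = arctan(|n_h|/n_z) = arctan(0.731/0.671) = 47.4°.
The horizontal component of n points toward azimuth atan2(n_x, n_y) = 130°, the dip direction.

true dip 47°, dip direction 130°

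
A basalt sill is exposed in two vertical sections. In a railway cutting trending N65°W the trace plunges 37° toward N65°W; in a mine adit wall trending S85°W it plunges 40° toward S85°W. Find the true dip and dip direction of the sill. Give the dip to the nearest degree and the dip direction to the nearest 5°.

true dip 40°, dip direction 270°

Represent each trace as a vector plunging at its apparent dip toward its trend (east-north-up frame): v₁ = (-0.724, 0.338, -0.602), v₂ = (-0.763, -0.067, -0.643).
Cross product v₁ × v₂ gives the pole to the plane: n ∝ (-0.257, -0.006, 0.306).
tan δ = √(n_x²+n_y²)/n_z = 0.257/0.306, so δ = 40.1°.
Dip direction = azimuth of (n_x, n_y) = atan2(-0.257, -0.006) = 269°.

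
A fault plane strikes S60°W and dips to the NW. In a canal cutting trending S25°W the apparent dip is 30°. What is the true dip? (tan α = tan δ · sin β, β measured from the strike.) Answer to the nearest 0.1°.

45.2°

β = acute angle between strike S60°W and section S25°W = 35°.
tan δ = tan α / sin β = tan 30° / sin 35° = 0.5774 / 0.5736 = 1.0066
δ = arctan(1.0066) = 45.19°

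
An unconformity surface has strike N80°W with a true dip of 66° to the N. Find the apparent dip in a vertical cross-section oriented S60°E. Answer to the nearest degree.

Angle between strike (N80°W) and section (S60°E): β = 20°.
tan(apparent dip) = tan 66° · sin 20° = 0.7682
apparent dip = arctan 0.7682 = 37.53°

38°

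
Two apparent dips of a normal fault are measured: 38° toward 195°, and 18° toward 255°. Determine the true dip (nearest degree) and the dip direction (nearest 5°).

true dip 38°, dip direction 190°

Each apparent-dip line lies in the plane. As unit vectors (x east, y north, z up), v₁ plunges 38°→195° and v₂ plunges 18°→255°.
The plane normal is n = v₁ × v₂ ∝ (-0.084, -0.503, 0.649).
Dip δ = arctan(|n_h|/n_z) = arctan(0.509/0.649) = 38.1°.
Dip direction = atan2(-0.084, -0.503) = 189° (azimuth of n's horizontal projection).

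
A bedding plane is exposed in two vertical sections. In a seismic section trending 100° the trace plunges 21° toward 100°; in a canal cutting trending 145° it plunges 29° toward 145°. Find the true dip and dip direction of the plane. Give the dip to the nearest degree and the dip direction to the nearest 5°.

The two traces are lines in the plane: v₁ = (sin 100°·cos 21°, cos 100°·cos 21°, −sin 21°), v₂ = (sin 145°·cos 29°, cos 145°·cos 29°, −sin 29°).
Cross product v₁ × v₂ gives the pole to the plane: n ∝ (0.178, -0.266, 0.577).
tan δ = √(n_x²+n_y²)/n_z = 0.320/0.577, so δ = 29.0°.
Dip direction = azimuth of (n_x, n_y) = atan2(0.178, -0.266) = 146°.

true dip 29°, dip direction 145°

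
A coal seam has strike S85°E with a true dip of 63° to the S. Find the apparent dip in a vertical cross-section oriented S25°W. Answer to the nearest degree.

Angle between strike (S85°E) and section (S25°W): β = 70°.
tan(apparent dip) = tan 63° · sin 70° = 1.8443
α = arctan(1.8443) = 61.53°

62°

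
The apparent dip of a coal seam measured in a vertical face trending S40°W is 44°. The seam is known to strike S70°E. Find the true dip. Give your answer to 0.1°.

The section is 70° from the strike.
tan(true dip) = tan 44° / sin 70° = 1.0277
true dip = arctan 1.0277 = 45.78°

45.8°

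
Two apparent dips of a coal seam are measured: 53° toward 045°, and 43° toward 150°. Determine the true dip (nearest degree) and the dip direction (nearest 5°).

The two traces are lines in the plane: v₁ = (sin 45°·cos 53°, cos 45°·cos 53°, −sin 53°), v₂ = (sin 150°·cos 43°, cos 150°·cos 43°, −sin 43°).
n = v₁ × v₂ = (0.796, 0.002, 0.425) (taken with n_z > 0).
tan δ = √(n_x²+n_y²)/n_z = 0.796/0.425, so δ = 61.9°.
Dip direction = azimuth of (n_x, n_y) = atan2(0.796, 0.002) = 90°.

true dip 62°, dip direction 090°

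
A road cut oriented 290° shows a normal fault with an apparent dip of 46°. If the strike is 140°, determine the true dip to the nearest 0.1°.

64.2°

β = acute angle between strike 140° and section 290° = 30°.
tan(true dip) = tan 46° / sin 30° = 2.0711
δ = arctan(2.0711) = 64.23°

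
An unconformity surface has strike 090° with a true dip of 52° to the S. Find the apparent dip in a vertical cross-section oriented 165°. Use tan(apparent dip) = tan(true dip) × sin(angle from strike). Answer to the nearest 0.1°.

51.0°

The section lies 75° from the strike.
tan(apparent dip) = tan 52° · sin 75° = 1.2363
α = arctan(1.2363) = 51.03°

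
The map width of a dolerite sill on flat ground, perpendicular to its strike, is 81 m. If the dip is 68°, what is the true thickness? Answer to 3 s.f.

True thickness t = w · sin(dip) = 81 × sin 68°
t = 81 × 0.9272 = 75.102 m

75.1 m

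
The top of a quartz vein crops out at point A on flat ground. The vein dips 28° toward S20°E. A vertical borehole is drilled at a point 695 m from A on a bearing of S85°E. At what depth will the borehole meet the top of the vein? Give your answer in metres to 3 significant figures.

156 m

The hole lies 65° from the dip direction, so the down-dip offset is 695 × cos 65° = 293.72 m.
Depth = down-dip offset × tan(dip) = 293.72 × tan 28° = 293.72 × 0.5317
Depth = 156.17 m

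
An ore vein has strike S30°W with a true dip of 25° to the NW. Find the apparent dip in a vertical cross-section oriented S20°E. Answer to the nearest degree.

20°

The section lies 50° from the strike.
tan(apparent dip) = tan 25° · sin 50° = 0.3572
apparent dip = arctan 0.3572 = 19.66°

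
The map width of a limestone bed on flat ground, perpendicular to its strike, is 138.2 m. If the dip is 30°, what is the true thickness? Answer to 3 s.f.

69.1 m

True thickness t = w · sin(dip) = 138.2 × sin 30°
t = 138.2 × 0.5000 = 69.100 m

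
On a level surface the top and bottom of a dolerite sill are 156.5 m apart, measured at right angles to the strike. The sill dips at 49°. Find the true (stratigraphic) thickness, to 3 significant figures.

True thickness t = w · sin(dip) = 156.5 × sin 49°
t = 156.5 × 0.7547 = 118.112 m

118 m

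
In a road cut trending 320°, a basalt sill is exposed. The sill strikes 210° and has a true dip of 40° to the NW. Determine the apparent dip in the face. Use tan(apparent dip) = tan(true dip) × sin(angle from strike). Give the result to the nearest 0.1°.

38.3°

The strike is 210° and the section trends 320°; the acute angle between them is β = 70°.
tan(apparent dip) = tan 40° · sin 70° = 0.7885
apparent dip = arctan 0.7885 = 38.26°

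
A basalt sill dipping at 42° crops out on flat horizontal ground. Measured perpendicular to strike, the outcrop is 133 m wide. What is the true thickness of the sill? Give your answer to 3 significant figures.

89.0 m

True thickness t = w · sin(dip) = 133 × sin 42°
t = 133 × 0.6691 = 88.994 m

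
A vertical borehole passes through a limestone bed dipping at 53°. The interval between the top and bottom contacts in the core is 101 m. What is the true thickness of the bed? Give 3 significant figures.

True thickness t = h · cos(dip) = 101 × cos 53°
t = 101 × 0.6018 = 60.783 m

60.8 m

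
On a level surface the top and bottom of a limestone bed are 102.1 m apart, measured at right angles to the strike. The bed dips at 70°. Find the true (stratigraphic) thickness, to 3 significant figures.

95.9 m

True thickness t = w · sin(dip) = 102.1 × sin 70°
t = 102.1 × 0.9397 = 95.943 m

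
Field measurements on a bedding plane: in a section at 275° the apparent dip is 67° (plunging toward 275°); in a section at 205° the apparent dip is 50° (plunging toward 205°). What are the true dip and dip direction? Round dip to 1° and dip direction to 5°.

true dip 67°, dip direction 265°

Represent each trace as a vector plunging at its apparent dip toward its trend (east-north-up frame): v₁ = (-0.389, 0.034, -0.921), v₂ = (-0.272, -0.583, -0.766).
n = v₁ × v₂ = (-0.562, -0.048, 0.236) (taken with n_z > 0).
tan δ = √(n_x²+n_y²)/n_z = 0.564/0.236, so δ = 67.3°.
The horizontal component of n points toward azimuth atan2(n_x, n_y) = 265°, the dip direction.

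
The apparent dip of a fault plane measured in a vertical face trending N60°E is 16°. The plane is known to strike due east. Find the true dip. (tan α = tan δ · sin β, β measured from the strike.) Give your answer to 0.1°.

The section is 30° from the strike.
tan(true dip) = tan 16° / sin 30° = 0.5735
true dip = arctan 0.5735 = 29.83°

29.8°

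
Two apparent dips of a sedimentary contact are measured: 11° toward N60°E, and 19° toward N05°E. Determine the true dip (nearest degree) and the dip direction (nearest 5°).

Represent each trace as a vector plunging at its apparent dip toward its trend (east-north-up frame): v₁ = (0.850, 0.491, -0.191), v₂ = (0.082, 0.942, -0.326).
Cross product v₁ × v₂ gives the pole to the plane: n ∝ (0.020, 0.261, 0.760).
True dip = arccos(n_z / |n|) = arccos(0.9455) = 19.0°.
Dip direction = azimuth of (n_x, n_y) = atan2(0.020, 0.261) = 4°.

true dip 19°, dip direction 005°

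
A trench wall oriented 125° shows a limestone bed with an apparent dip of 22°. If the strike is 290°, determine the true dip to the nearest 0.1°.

57.4°

The section is 15° from the strike.
tan(true dip) = tan 22° / sin 15° = 1.5610
δ = arctan(1.5610) = 57.36°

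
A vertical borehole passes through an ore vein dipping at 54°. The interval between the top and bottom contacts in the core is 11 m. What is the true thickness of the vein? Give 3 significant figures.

6.47 m

True thickness t = h · cos(dip) = 11 × cos 54°
t = 11 × 0.5878 = 6.466 m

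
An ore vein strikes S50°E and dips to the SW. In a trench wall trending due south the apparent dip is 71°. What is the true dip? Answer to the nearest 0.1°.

The section is 50° from the strike.
tan(true dip) = tan 71° / sin 50° = 3.7912
true dip = arctan 3.7912 = 75.22°

75.2°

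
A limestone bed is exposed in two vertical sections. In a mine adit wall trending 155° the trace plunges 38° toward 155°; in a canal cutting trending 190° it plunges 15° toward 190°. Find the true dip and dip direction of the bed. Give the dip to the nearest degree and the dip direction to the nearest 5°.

The two traces are lines in the plane: v₁ = (sin 155°·cos 38°, cos 155°·cos 38°, −sin 38°), v₂ = (sin 190°·cos 15°, cos 190°·cos 15°, −sin 15°).
n = v₁ × v₂ = (0.401, -0.189, 0.437) (taken with n_z > 0).
tan δ = √(n_x²+n_y²)/n_z = 0.443/0.437, so δ = 45.4°.
Dip direction = atan2(0.401, -0.189) = 115° (azimuth of n's horizontal projection).

true dip 45°, dip direction 115°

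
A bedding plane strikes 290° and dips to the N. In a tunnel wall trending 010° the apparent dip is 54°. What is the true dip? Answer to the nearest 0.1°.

54.4°

The section is 80° from the strike.
tan δ = tan α / sin β = tan 54° / sin 80° = 1.3764 / 0.9848 = 1.3976
true dip = arctan 1.3976 = 54.42°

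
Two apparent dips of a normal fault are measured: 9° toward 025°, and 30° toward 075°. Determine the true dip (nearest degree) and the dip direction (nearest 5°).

Each apparent-dip line lies in the plane. As unit vectors (x east, y north, z up), v₁ plunges 9°→025° and v₂ plunges 30°→075°.
Cross product v₁ × v₂ gives the pole to the plane: n ∝ (0.413, -0.078, 0.655).
Dip δ = arctan(|n_h|/n_z) = arctan(0.420/0.655) = 32.6°.
The horizontal component of n points toward azimuth atan2(n_x, n_y) = 101°, the dip direction.

true dip 33°, dip direction 100°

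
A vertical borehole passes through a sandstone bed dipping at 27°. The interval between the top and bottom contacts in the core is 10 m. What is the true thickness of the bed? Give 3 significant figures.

8.91 m

True thickness t = h · cos(dip) = 10 × cos 27°
t = 10 × 0.8910 = 8.910 m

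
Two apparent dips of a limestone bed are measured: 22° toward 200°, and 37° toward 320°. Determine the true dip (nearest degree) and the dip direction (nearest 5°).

true dip 50°, dip direction 270°

Represent each trace as a vector plunging at its apparent dip toward its trend (east-north-up frame): v₁ = (-0.317, -0.871, -0.375), v₂ = (-0.513, 0.612, -0.602).
Cross product v₁ × v₂ gives the pole to the plane: n ∝ (-0.754, -0.001, 0.641).
tan δ = √(n_x²+n_y²)/n_z = 0.754/0.641, so δ = 49.6°.
Dip direction = atan2(-0.754, -0.001) = 270° (azimuth of n's horizontal projection).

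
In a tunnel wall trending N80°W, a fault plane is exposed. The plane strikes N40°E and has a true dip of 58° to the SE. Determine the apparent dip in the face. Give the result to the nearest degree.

The strike is N40°E and the section trends N80°W; the acute angle between them is β = 60°.
tan α = tan 58° × sin 60° = 1.6003 × 0.8660 = 1.3859
apparent dip = arctan 1.3859 = 54.19°

54°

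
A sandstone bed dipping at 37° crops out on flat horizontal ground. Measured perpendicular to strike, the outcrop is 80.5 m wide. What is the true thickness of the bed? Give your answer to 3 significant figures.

48.4 m

True thickness t = w · sin(dip) = 80.5 × sin 37°
t = 80.5 × 0.6018 = 48.446 m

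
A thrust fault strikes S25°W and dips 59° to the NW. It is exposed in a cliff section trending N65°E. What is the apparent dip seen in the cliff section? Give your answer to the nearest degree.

47°

The strike is S25°W and the section trends N65°E; the acute angle between them is β = 40°.
tan α = tan 59° × sin 40° = 1.6643 × 0.6428 = 1.0698
α = arctan(1.0698) = 46.93°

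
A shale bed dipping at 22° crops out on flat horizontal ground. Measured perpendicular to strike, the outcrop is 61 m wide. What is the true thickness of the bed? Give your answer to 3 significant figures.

22.9 m

True thickness t = w · sin(dip) = 61 × sin 22°
t = 61 × 0.3746 = 22.851 m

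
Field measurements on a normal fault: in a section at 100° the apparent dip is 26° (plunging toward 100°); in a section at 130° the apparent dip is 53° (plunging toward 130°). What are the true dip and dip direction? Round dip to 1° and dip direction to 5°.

Represent each trace as a vector plunging at its apparent dip toward its trend (east-north-up frame): v₁ = (0.885, -0.156, -0.438), v₂ = (0.461, -0.387, -0.799).
Cross product v₁ × v₂ gives the pole to the plane: n ∝ (0.045, -0.505, 0.270).
Dip δ = arctan(|n_h|/n_z) = arctan(0.507/0.270) = 61.9°.
Dip direction = atan2(0.045, -0.505) = 175° (azimuth of n's horizontal projection).

true dip 62°, dip direction 175°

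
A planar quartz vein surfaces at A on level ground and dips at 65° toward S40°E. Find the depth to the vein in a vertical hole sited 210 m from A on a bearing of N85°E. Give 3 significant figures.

The hole lies 55° from the dip direction, so the down-dip offset is 210 × cos 55° = 120.45 m.
Depth = down-dip offset × tan(dip) = 120.45 × tan 65° = 120.45 × 2.1445
Depth = 258.31 m

258 m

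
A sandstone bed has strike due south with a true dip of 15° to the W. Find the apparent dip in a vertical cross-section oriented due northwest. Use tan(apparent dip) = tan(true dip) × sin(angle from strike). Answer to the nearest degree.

Angle between strike (due south) and section (due northwest): β = 45°.
tan(apparent dip) = tan 15° · sin 45° = 0.1895
apparent dip = arctan 0.1895 = 10.73°

11°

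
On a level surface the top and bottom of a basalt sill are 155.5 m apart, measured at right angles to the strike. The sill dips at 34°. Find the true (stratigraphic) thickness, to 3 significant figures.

True thickness t = w · sin(dip) = 155.5 × sin 34°
t = 155.5 × 0.5592 = 86.954 m

87.0 m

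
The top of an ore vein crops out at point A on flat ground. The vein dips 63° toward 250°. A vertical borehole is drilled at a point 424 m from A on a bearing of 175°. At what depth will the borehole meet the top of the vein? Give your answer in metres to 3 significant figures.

The hole lies 75° from the dip direction, so the down-dip offset is 424 × cos 75° = 109.74 m.
Depth = down-dip offset × tan(dip) = 109.74 × tan 63° = 109.74 × 1.9626
Depth = 215.38 m

215 m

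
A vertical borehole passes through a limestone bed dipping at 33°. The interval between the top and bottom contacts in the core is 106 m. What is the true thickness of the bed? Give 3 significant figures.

True thickness t = h · cos(dip) = 106 × cos 33°
t = 106 × 0.8387 = 88.899 m

88.9 m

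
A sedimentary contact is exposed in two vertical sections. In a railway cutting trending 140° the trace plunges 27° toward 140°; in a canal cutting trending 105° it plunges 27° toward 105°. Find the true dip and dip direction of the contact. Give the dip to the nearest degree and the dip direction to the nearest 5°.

Each apparent-dip line lies in the plane. As unit vectors (x east, y north, z up), v₁ plunges 27°→140° and v₂ plunges 27°→105°.
The plane normal is n = v₁ × v₂ ∝ (0.205, -0.131, 0.455).
True dip = arccos(n_z / |n|) = arccos(0.8820) = 28.1°.
Dip direction = atan2(0.205, -0.131) = 123° (azimuth of n's horizontal projection).

true dip 28°, dip direction 125°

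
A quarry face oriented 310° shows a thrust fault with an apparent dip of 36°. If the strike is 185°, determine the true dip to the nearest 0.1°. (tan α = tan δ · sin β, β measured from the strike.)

The section is 55° from the strike.
tan(true dip) = tan 36° / sin 55° = 0.8869
true dip = arctan 0.8869 = 41.57°

41.6°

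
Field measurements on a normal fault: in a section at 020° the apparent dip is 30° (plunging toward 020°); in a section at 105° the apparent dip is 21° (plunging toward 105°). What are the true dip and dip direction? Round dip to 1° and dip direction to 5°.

Each apparent-dip line lies in the plane. As unit vectors (x east, y north, z up), v₁ plunges 30°→020° and v₂ plunges 21°→105°.
Cross product v₁ × v₂ gives the pole to the plane: n ∝ (0.412, 0.345, 0.805).
tan δ = √(n_x²+n_y²)/n_z = 0.538/0.805, so δ = 33.7°.
Dip direction = atan2(0.412, 0.345) = 50° (azimuth of n's horizontal projection).

true dip 34°, dip direction 050°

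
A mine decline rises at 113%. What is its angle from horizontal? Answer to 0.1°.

tan θ = 113/100 = 1.1300
θ = arctan(1.1300) = 48.49°

48.5°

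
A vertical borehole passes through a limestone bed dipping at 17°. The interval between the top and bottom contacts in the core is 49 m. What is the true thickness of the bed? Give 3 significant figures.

46.9 m

True thickness t = h · cos(dip) = 49 × cos 17°
t = 49 × 0.9563 = 46.859 m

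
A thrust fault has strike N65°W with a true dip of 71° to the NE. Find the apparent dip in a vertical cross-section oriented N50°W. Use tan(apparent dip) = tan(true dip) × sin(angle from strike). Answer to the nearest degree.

37°

Angle between strike (N65°W) and section (N50°W): β = 15°.
tan α = tan 71° × sin 15° = 2.9042 × 0.2588 = 0.7517
α = arctan(0.7517) = 36.93°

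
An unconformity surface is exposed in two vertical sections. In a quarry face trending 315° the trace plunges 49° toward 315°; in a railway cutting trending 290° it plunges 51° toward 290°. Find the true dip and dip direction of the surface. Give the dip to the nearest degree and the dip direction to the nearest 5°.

true dip 51°, dip direction 295°

The two traces are lines in the plane: v₁ = (sin 315°·cos 49°, cos 315°·cos 49°, −sin 49°), v₂ = (sin 290°·cos 51°, cos 290°·cos 51°, −sin 51°).
Cross product v₁ × v₂ gives the pole to the plane: n ∝ (-0.198, 0.086, 0.174).
True dip = arccos(n_z / |n|) = arccos(0.6286) = 51.0°.
The horizontal component of n points toward azimuth atan2(n_x, n_y) = 293°, the dip direction.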